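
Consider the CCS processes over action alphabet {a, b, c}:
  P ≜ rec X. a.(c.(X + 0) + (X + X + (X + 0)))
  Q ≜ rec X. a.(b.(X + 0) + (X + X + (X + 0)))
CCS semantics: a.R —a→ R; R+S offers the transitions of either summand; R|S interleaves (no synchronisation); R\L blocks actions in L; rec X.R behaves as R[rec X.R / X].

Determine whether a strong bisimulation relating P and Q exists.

NO

Reachable graph of P (3 states):
  p0 = rec X. a.(c.(X + 0) + (X + X + (X + 0))) :: —a→ p1
  p1 = c.((rec X. a.(c.(X + 0) + (X + X + (X + 0)))) + 0) + ((rec X. a.(c.(X + 0) + (X + X + (X + 0)))) + (rec X. a.(c.(X + 0) + (X + X + (X + 0)))) + ((rec X. a.(c.(X + 0) + (X + X + (X + 0)))) + 0)) :: —a→ p1, —c→ p2
  p2 = (rec X. a.(c.(X + 0) + (X + X + (X + 0)))) + 0 :: —a→ p1
Reachable graph of Q (3 states):
  q0 = rec X. a.(b.(X + 0) + (X + X + (X + 0))) :: —a→ q1
  q1 = b.((rec X. a.(b.(X + 0) + (X + X + (X + 0)))) + 0) + ((rec X. a.(b.(X + 0) + (X + X + (X + 0)))) + (rec X. a.(b.(X + 0) + (X + X + (X + 0)))) + ((rec X. a.(b.(X + 0) + (X + X + (X + 0)))) + 0)) :: —a→ q1, —b→ q2
  q2 = (rec X. a.(b.(X + 0) + (X + X + (X + 0)))) + 0 :: —a→ q1
Bisimilarity quotient blocks:
  B0 = {p0, p2}
  B1 = {p1}
  B2 = {q0, q2}
  B3 = {q1}
p0 ∈ B0, q0 ∈ B2 → different blocks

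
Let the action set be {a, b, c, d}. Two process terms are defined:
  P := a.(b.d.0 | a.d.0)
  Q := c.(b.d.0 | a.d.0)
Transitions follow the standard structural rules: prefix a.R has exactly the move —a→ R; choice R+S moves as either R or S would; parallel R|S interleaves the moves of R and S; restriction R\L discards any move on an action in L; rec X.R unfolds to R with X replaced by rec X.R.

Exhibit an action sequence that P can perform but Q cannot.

a

P's transition system — 10 states:
  p0 = a.(b.d.0 | a.d.0) has moves -a-> p1
  p1 = b.d.0 | a.d.0 has moves -a-> p2, -b-> p3
  p2 = b.d.0 | d.0 has moves -b-> p4, -d-> p5
  p3 = d.0 | a.d.0 has moves -a-> p4, -d-> p6
  p4 = d.0 | d.0 has moves -d-> p7, -d-> p8
  p5 = b.d.0 | 0 has moves -b-> p8
  p6 = 0 | a.d.0 has moves -a-> p7
  p7 = 0 | d.0 has moves -d-> p9
  p8 = d.0 | 0 has moves -d-> p9
  p9 = 0 | 0 has moves (no moves)
Q's transition system — 10 states:
  q0 = c.(b.d.0 | a.d.0) has moves -c-> q1
  q1 = b.d.0 | a.d.0 has moves -a-> q2, -b-> q3
  q2 = b.d.0 | d.0 has moves -b-> q4, -d-> q5
  q3 = d.0 | a.d.0 has moves -a-> q4, -d-> q6
  q4 = d.0 | d.0 has moves -d-> q7, -d-> q8
  q5 = b.d.0 | 0 has moves -b-> q8
  q6 = 0 | a.d.0 has moves -a-> q7
  q7 = 0 | d.0 has moves -d-> q9
  q8 = d.0 | 0 has moves -d-> q9
  q9 = 0 | 0 has moves (no moves)
Trace ⟨a⟩ through P, begin at {p0}:
  step 1 (a): {p1}
  — P admits the full trace.
Trace ⟨a⟩ through Q, begin at {q0}:
  step 1 (a): no successor for Q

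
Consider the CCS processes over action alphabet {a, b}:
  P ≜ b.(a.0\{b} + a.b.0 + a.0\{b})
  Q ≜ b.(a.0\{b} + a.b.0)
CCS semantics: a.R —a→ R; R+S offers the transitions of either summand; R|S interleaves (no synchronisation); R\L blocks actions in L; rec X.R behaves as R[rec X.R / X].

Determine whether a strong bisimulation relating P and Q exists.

Reachable graph of P (5 states):
  s0 = b.(a.0\{b} + a.b.0 + a.0\{b}) has moves -b-> s1
  s1 = a.0\{b} + a.b.0 + a.0\{b} has moves -a-> s2, -a-> s3
  s2 = 0\{b} has moves ·
  s3 = b.0 has moves -b-> s4
  s4 = 0 has moves ·
Reachable graph of Q (5 states):
  t0 = b.(a.0\{b} + a.b.0) has moves -b-> t1
  t1 = a.0\{b} + a.b.0 has moves -a-> t2, -a-> t3
  t2 = 0\{b} has moves ·
  t3 = b.0 has moves -b-> t4
  t4 = 0 has moves ·
Coarsest stable partition (strong bisimilarity classes):
  B0 = {s0, t0}
  B1 = {s1, t1}
  B2 = {s3, t3}
  B3 = {s2, s4, t2, t4}
s0 ∈ B0, t0 ∈ B0 → same block

bisimilar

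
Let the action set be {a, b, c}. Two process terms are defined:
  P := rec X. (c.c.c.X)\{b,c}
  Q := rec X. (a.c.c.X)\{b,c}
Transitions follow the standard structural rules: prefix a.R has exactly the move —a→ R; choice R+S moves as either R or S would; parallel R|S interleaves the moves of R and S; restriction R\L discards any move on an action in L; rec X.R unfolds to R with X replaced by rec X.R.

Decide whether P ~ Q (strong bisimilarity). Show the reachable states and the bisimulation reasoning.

P's transition system — 1 states:
  p0 = rec X. (c.c.c.X)\{b,c} → (no moves)
Q's transition system — 2 states:
  q0 = rec X. (a.c.c.X)\{b,c} → --a--▸ q1
  q1 = (c.c.(rec X. (a.c.c.X)\{b,c}))\{b,c} → (no moves)
Coarsest stable partition (strong bisimilarity classes):
  B0 = {p0, q1}
  B1 = {q0}
p0 ∈ B0, q0 ∈ B1 → different blocks

P ≁ Q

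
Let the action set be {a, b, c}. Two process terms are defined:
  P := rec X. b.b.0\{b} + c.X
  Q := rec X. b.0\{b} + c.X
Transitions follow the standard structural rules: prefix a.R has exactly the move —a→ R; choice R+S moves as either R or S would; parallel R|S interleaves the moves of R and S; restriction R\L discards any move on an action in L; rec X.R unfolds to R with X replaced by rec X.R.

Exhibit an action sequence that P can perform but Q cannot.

P's transition system — 3 states:
  u0 = rec X. b.b.0\{b} + c.X ⊢ -b-> u1, -c-> u0
  u1 = b.0\{b} ⊢ -b-> u2
  u2 = 0\{b} ⊢ stopped
Q's transition system — 2 states:
  v0 = rec X. b.0\{b} + c.X ⊢ -b-> v1, -c-> v0
  v1 = 0\{b} ⊢ stopped
Executing bb from P (initial set {u0}):
  [1] b ⇒ {u1}
  [2] b ⇒ {u2}
  ✓ P
Executing bb from Q (initial set {v0}):
  [1] b ⇒ {v1}
  [2] b ⇒ no successor for Q

bb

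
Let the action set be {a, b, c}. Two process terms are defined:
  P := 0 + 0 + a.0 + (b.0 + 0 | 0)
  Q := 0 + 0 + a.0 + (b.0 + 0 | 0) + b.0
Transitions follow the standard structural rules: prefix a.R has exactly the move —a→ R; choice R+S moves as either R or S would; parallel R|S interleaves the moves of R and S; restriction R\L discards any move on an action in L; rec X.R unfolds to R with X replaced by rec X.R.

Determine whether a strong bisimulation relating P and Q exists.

P ~ Q

P's transition system — 2 states:
  p0 = 0 + 0 + a.0 + (b.0 + 0 | 0) → ··a··> p1, ··b··> p1
  p1 = 0 → (no moves)
Q's transition system — 2 states:
  q0 = 0 + 0 + a.0 + (b.0 + 0 | 0) + b.0 → ··a··> q1, ··b··> q1
  q1 = 0 → (no moves)
Bisimilarity quotient blocks:
  B0 = {p0, q0}
  B1 = {p1, q1}
p0 ∈ B0, q0 ∈ B0 → same block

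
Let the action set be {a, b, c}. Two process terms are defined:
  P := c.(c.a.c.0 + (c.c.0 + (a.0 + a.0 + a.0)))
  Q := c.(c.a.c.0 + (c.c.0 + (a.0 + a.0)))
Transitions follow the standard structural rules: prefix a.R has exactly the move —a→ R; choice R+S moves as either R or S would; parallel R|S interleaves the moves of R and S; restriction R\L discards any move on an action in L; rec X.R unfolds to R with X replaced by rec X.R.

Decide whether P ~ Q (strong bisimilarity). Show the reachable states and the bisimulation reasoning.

Reachable graph of P (5 states):
  s0 = c.(c.a.c.0 + (c.c.0 + (a.0 + a.0 + a.0))) | =c=> s1
  s1 = c.a.c.0 + (c.c.0 + (a.0 + a.0 + a.0)) | =a=> s2, =c=> s3, =c=> s4
  s2 = 0 | ·
  s3 = a.c.0 | =a=> s4
  s4 = c.0 | =c=> s2
Reachable graph of Q (5 states):
  t0 = c.(c.a.c.0 + (c.c.0 + (a.0 + a.0))) | =c=> t1
  t1 = c.a.c.0 + (c.c.0 + (a.0 + a.0)) | =a=> t2, =c=> t3, =c=> t4
  t2 = 0 | ·
  t3 = a.c.0 | =a=> t4
  t4 = c.0 | =c=> t2
Coarsest stable partition (strong bisimilarity classes):
  B0 = {s0, t0}
  B1 = {s1, t1}
  B2 = {s2, t2}
  B3 = {s3, t3}
  B4 = {s4, t4}
s0 ∈ B0, t0 ∈ B0 → same block

bisimilar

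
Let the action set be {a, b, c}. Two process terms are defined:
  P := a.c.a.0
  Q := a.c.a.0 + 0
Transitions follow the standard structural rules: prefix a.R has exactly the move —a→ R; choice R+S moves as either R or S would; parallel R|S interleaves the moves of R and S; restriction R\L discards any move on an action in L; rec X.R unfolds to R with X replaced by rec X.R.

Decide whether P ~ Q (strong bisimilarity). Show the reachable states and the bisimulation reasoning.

LTS(P): 4 reachable states
  m0 = a.c.a.0 :: -a-> m1
  m1 = c.a.0 :: -c-> m2
  m2 = a.0 :: -a-> m3
  m3 = 0 :: deadlocked
LTS(Q): 4 reachable states
  n0 = a.c.a.0 + 0 :: -a-> n1
  n1 = c.a.0 :: -c-> n2
  n2 = a.0 :: -a-> n3
  n3 = 0 :: deadlocked
Partition-refinement fixed point:
  B0 = {m0, n0}
  B1 = {m1, n1}
  B2 = {m2, n2}
  B3 = {m3, n3}
m0 ∈ B0, n0 ∈ B0 → same block

YES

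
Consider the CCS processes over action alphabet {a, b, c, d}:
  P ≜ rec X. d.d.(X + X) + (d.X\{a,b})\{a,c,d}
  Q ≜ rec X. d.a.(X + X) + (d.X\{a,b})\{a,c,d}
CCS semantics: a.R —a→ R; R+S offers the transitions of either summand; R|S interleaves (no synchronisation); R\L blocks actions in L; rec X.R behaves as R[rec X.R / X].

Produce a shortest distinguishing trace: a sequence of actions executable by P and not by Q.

P's transition system — 3 states:
  p0 = rec X. d.d.(X + X) + (d.X\{a,b})\{a,c,d} ⊢ ··d··> p1
  p1 = d.((rec X. d.d.(X + X) + (d.X\{a,b})\{a,c,d}) + (rec X. d.d.(X + X) + (d.X\{a,b})\{a,c,d})) ⊢ ··d··> p2
  p2 = (rec X. d.d.(X + X) + (d.X\{a,b})\{a,c,d}) + (rec X. d.d.(X + X) + (d.X\{a,b})\{a,c,d}) ⊢ ··d··> p1
Q's transition system — 3 states:
  q0 = rec X. d.a.(X + X) + (d.X\{a,b})\{a,c,d} ⊢ ··d··> q1
  q1 = a.((rec X. d.a.(X + X) + (d.X\{a,b})\{a,c,d}) + (rec X. d.a.(X + X) + (d.X\{a,b})\{a,c,d})) ⊢ ··a··> q2
  q2 = (rec X. d.a.(X + X) + (d.X\{a,b})\{a,c,d}) + (rec X. d.a.(X + X) + (d.X\{a,b})\{a,c,d}) ⊢ ··d··> q1
Run σ = ⟨dd⟩ on P: start {p0}
  after d @ step 1: {p1}
  after d @ step 2: {p2}
  ✓ P
Run σ = ⟨dd⟩ on Q: start {q0}
  after d @ step 1: {q1}
  after d @ step 2: ∅  — Q cannot continue

dd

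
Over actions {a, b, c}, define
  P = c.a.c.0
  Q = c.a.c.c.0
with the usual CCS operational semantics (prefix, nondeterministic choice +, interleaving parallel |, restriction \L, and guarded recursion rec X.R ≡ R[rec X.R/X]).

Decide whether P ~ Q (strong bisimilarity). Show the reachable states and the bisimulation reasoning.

Reachable graph of P (4 states):
  m0 = c.a.c.0 has moves -c-> m1
  m1 = a.c.0 has moves -a-> m2
  m2 = c.0 has moves -c-> m3
  m3 = 0 has moves ∅
Reachable graph of Q (5 states):
  n0 = c.a.c.c.0 has moves -c-> n1
  n1 = a.c.c.0 has moves -a-> n2
  n2 = c.c.0 has moves -c-> n3
  n3 = c.0 has moves -c-> n4
  n4 = 0 has moves ∅
Coarsest stable partition (strong bisimilarity classes):
  B0 = {m0}
  B1 = {m1}
  B2 = {m2, n3}
  B3 = {m3, n4}
  B4 = {n0}
  B5 = {n1}
  B6 = {n2}
m0 ∈ B0, n0 ∈ B4 → different blocks

NO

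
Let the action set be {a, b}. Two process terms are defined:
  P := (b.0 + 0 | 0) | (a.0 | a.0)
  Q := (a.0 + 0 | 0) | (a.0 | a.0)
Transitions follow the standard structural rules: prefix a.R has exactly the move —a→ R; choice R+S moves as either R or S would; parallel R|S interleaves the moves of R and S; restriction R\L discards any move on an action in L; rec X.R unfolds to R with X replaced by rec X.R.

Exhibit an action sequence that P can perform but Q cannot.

LTS(P): 8 reachable states
  u0 = (b.0 + 0 | 0) | (a.0 | a.0) has moves =a=> u1, =a=> u2, =b=> u3
  u1 = (b.0 + 0 | 0) | (0 | a.0) has moves =a=> u4, =b=> u5
  u2 = (b.0 + 0 | 0) | (a.0 | 0) has moves =a=> u4, =b=> u6
  u3 = 0 | (a.0 | a.0) has moves =a=> u5, =a=> u6
  u4 = (b.0 + 0 | 0) | (0 | 0) has moves =b=> u7
  u5 = 0 | (0 | a.0) has moves =a=> u7
  u6 = 0 | (a.0 | 0) has moves =a=> u7
  u7 = 0 | (0 | 0) has moves stopped
LTS(Q): 8 reachable states
  v0 = (a.0 + 0 | 0) | (a.0 | a.0) has moves =a=> v1, =a=> v2, =a=> v3
  v1 = (a.0 + 0 | 0) | (0 | a.0) has moves =a=> v4, =a=> v5
  v2 = (a.0 + 0 | 0) | (a.0 | 0) has moves =a=> v4, =a=> v6
  v3 = 0 | (a.0 | a.0) has moves =a=> v5, =a=> v6
  v4 = (a.0 + 0 | 0) | (0 | 0) has moves =a=> v7
  v5 = 0 | (0 | a.0) has moves =a=> v7
  v6 = 0 | (a.0 | 0) has moves =a=> v7
  v7 = 0 | (0 | 0) has moves stopped
Executing b from P (initial set {u0}):
  [1] b ⇒ {u3}
  P completes σ.
Executing b from Q (initial set {v0}):
  [1] b ⇒ ∅ (Q stuck)

b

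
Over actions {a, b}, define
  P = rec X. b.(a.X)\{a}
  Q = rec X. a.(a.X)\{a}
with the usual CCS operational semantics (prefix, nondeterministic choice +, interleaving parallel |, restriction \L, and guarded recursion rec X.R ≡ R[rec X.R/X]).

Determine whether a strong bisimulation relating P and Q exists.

P's transition system — 2 states:
  m0 = rec X. b.(a.X)\{a} → =b=> m1
  m1 = (a.(rec X. b.(a.X)\{a}))\{a} → deadlocked
Q's transition system — 2 states:
  n0 = rec X. a.(a.X)\{a} → =a=> n1
  n1 = (a.(rec X. a.(a.X)\{a}))\{a} → deadlocked
Partition-refinement fixed point:
  B0 = {m0}
  B1 = {m1, n1}
  B2 = {n0}
m0 ∈ B0, n0 ∈ B2 → different blocks

not bisimilar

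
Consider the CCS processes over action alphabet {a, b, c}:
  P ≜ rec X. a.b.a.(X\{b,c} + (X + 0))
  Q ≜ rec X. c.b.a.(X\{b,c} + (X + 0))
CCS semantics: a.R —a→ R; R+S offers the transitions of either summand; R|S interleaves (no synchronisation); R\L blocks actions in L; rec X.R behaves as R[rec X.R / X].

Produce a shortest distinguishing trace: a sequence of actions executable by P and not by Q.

a

Reachable graph of P (5 states):
  p0 = rec X. a.b.a.(X\{b,c} + (X + 0)) :: ··a··> p1
  p1 = b.a.((rec X. a.b.a.(X\{b,c} + (X + 0)))\{b,c} + ((rec X. a.b.a.(X\{b,c} + (X + 0))) + 0)) :: ··b··> p2
  p2 = a.((rec X. a.b.a.(X\{b,c} + (X + 0)))\{b,c} + ((rec X. a.b.a.(X\{b,c} + (X + 0))) + 0)) :: ··a··> p3
  p3 = (rec X. a.b.a.(X\{b,c} + (X + 0)))\{b,c} + ((rec X. a.b.a.(X\{b,c} + (X + 0))) + 0) :: ··a··> p1, ··a··> p4
  p4 = (b.a.((rec X. a.b.a.(X\{b,c} + (X + 0)))\{b,c} + ((rec X. a.b.a.(X\{b,c} + (X + 0))) + 0)))\{b,c} :: ∅
Reachable graph of Q (4 states):
  q0 = rec X. c.b.a.(X\{b,c} + (X + 0)) :: ··c··> q1
  q1 = b.a.((rec X. c.b.a.(X\{b,c} + (X + 0)))\{b,c} + ((rec X. c.b.a.(X\{b,c} + (X + 0))) + 0)) :: ··b··> q2
  q2 = a.((rec X. c.b.a.(X\{b,c} + (X + 0)))\{b,c} + ((rec X. c.b.a.(X\{b,c} + (X + 0))) + 0)) :: ··a··> q3
  q3 = (rec X. c.b.a.(X\{b,c} + (X + 0)))\{b,c} + ((rec X. c.b.a.(X\{b,c} + (X + 0))) + 0) :: ··c··> q1
Executing a from P (initial set {p0}):
  [1] a ⇒ {p1}
  ✓ P
Executing a from Q (initial set {q0}):
  [1] a ⇒ no successor for Q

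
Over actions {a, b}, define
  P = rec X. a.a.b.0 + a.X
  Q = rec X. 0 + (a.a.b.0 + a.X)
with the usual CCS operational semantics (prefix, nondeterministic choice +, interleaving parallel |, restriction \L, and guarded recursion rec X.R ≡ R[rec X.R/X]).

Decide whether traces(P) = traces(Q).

trace-equivalent

LTS(P): 4 reachable states
  s0 = rec X. a.a.b.0 + a.X has moves ··a··> s0, ··a··> s1
  s1 = a.b.0 has moves ··a··> s2
  s2 = b.0 has moves ··b··> s3
  s3 = 0 has moves deadlocked
LTS(Q): 4 reachable states
  t0 = rec X. 0 + (a.a.b.0 + a.X) has moves ··a··> t0, ··a··> t1
  t1 = a.b.0 has moves ··a··> t2
  t2 = b.0 has moves ··b··> t3
  t3 = 0 has moves deadlocked
Bisimilarity quotient blocks:
  B0 = {s0, t0}
  B1 = {s1, t1}
  B2 = {s2, t2}
  B3 = {s3, t3}
s0 ∈ B0, t0 ∈ B0 → same block
Bisimilar ⇒ trace-equivalent.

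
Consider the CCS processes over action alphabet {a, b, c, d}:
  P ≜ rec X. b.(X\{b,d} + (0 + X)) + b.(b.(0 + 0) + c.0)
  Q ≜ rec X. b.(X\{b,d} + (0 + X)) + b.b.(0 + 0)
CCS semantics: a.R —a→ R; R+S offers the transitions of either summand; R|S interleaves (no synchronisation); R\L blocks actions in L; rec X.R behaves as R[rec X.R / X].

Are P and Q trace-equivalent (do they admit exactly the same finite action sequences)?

trace-distinct — witness ⟨bc⟩

Reachable graph of P (5 states):
  s0 = rec X. b.(X\{b,d} + (0 + X)) + b.(b.(0 + 0) + c.0) has moves —b→ s1, —b→ s2
  s1 = (rec X. b.(X\{b,d} + (0 + X)) + b.(b.(0 + 0) + c.0))\{b,d} + (0 + (rec X. b.(X\{b,d} + (0 + X)) + b.(b.(0 + 0) + c.0))) has moves —b→ s1, —b→ s2
  s2 = b.(0 + 0) + c.0 has moves —b→ s3, —c→ s4
  s3 = 0 + 0 has moves deadlocked
  s4 = 0 has moves deadlocked
Reachable graph of Q (4 states):
  t0 = rec X. b.(X\{b,d} + (0 + X)) + b.b.(0 + 0) has moves —b→ t1, —b→ t2
  t1 = (rec X. b.(X\{b,d} + (0 + X)) + b.b.(0 + 0))\{b,d} + (0 + (rec X. b.(X\{b,d} + (0 + X)) + b.b.(0 + 0))) has moves —b→ t1, —b→ t2
  t2 = b.(0 + 0) has moves —b→ t3
  t3 = 0 + 0 has moves deadlocked
Executing bc from P (initial set {s0}):
  [1] b ⇒ {s1, s2}
  [2] c ⇒ {s4}
  — P admits the full trace.
Executing bc from Q (initial set {t0}):
  [1] b ⇒ {t1, t2}
  [2] c ⇒ no successor for Q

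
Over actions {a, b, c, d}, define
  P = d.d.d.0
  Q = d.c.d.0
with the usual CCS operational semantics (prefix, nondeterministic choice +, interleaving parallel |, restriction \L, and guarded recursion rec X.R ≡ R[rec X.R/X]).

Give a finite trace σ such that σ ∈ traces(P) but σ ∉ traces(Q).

dd

LTS(P): 4 reachable states
  s0 = d.d.d.0 → —d→ s1
  s1 = d.d.0 → —d→ s2
  s2 = d.0 → —d→ s3
  s3 = 0 → ·
LTS(Q): 4 reachable states
  t0 = d.c.d.0 → —d→ t1
  t1 = c.d.0 → —c→ t2
  t2 = d.0 → —d→ t3
  t3 = 0 → ·
Run σ = ⟨dd⟩ on P: start {s0}
  step 1 (d): {s1}
  step 2 (d): {s2}
  — P admits the full trace.
Run σ = ⟨dd⟩ on Q: start {t0}
  step 1 (d): {t1}
  step 2 (d): ∅ (Q stuck)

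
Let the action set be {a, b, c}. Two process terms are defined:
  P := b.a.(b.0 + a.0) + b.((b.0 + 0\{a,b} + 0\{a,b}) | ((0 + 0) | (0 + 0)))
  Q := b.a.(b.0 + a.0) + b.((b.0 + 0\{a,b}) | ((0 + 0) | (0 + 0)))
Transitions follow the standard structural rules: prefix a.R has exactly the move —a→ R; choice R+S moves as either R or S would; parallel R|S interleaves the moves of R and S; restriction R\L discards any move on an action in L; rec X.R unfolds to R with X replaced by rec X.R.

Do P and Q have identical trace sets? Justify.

Reachable graph of P (6 states):
  u0 = b.a.(b.0 + a.0) + b.((b.0 + 0\{a,b} + 0\{a,b}) | ((0 + 0) | (0 + 0))) :: —b→ u1, —b→ u2
  u1 = (b.0 + 0\{a,b} + 0\{a,b}) | ((0 + 0) | (0 + 0)) :: —b→ u3
  u2 = a.(b.0 + a.0) :: —a→ u4
  u3 = 0 | ((0 + 0) | (0 + 0)) :: (no moves)
  u4 = b.0 + a.0 :: —a→ u5, —b→ u5
  u5 = 0 :: (no moves)
Reachable graph of Q (6 states):
  v0 = b.a.(b.0 + a.0) + b.((b.0 + 0\{a,b}) | ((0 + 0) | (0 + 0))) :: —b→ v1, —b→ v2
  v1 = (b.0 + 0\{a,b}) | ((0 + 0) | (0 + 0)) :: —b→ v3
  v2 = a.(b.0 + a.0) :: —a→ v4
  v3 = 0 | ((0 + 0) | (0 + 0)) :: (no moves)
  v4 = b.0 + a.0 :: —a→ v5, —b→ v5
  v5 = 0 :: (no moves)
Coarsest stable partition (strong bisimilarity classes):
  B0 = {u0, v0}
  B1 = {u1, v1}
  B2 = {u3, u5, v3, v5}
  B3 = {u2, v2}
  B4 = {u4, v4}
u0 ∈ B0, v0 ∈ B0 → same block
Bisimilar ⇒ trace-equivalent.

YES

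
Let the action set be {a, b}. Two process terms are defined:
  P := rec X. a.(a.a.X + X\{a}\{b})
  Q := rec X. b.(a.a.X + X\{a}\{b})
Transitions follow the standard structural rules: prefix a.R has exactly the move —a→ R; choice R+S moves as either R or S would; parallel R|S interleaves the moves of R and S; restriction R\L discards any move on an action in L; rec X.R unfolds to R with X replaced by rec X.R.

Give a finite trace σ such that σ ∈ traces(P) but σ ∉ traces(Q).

Reachable graph of P (3 states):
  s0 = rec X. a.(a.a.X + X\{a}\{b}) :: ··a··> s1
  s1 = a.a.(rec X. a.(a.a.X + X\{a}\{b})) + (rec X. a.(a.a.X + X\{a}\{b}))\{a}\{b} :: ··a··> s2
  s2 = a.(rec X. a.(a.a.X + X\{a}\{b})) :: ··a··> s0
Reachable graph of Q (3 states):
  t0 = rec X. b.(a.a.X + X\{a}\{b}) :: ··b··> t1
  t1 = a.a.(rec X. b.(a.a.X + X\{a}\{b})) + (rec X. b.(a.a.X + X\{a}\{b}))\{a}\{b} :: ··a··> t2
  t2 = a.(rec X. b.(a.a.X + X\{a}\{b})) :: ··a··> t0
Trace ⟨a⟩ through P, begin at {s0}:
  after a @ step 1: {s1}
  — P admits the full trace.
Trace ⟨a⟩ through Q, begin at {t0}:
  after a @ step 1: ∅  — Q cannot continue

a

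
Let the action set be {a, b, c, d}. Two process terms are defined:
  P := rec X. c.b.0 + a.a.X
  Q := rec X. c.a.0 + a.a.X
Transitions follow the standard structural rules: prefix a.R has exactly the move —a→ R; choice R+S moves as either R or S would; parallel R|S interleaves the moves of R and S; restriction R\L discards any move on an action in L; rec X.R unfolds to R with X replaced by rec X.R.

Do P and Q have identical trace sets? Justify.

NO — witness ⟨cb⟩

P's transition system — 4 states:
  p0 = rec X. c.b.0 + a.a.X has moves —a→ p1, —c→ p2
  p1 = a.(rec X. c.b.0 + a.a.X) has moves —a→ p0
  p2 = b.0 has moves —b→ p3
  p3 = 0 has moves ∅
Q's transition system — 4 states:
  q0 = rec X. c.a.0 + a.a.X has moves —a→ q1, —c→ q2
  q1 = a.(rec X. c.a.0 + a.a.X) has moves —a→ q0
  q2 = a.0 has moves —a→ q3
  q3 = 0 has moves ∅
Executing cb from P (initial set {p0}):
  step 1 (c): {p2}
  step 2 (b): {p3}
  ✓ P
Executing cb from Q (initial set {q0}):
  step 1 (c): {q2}
  step 2 (b): no successor for Q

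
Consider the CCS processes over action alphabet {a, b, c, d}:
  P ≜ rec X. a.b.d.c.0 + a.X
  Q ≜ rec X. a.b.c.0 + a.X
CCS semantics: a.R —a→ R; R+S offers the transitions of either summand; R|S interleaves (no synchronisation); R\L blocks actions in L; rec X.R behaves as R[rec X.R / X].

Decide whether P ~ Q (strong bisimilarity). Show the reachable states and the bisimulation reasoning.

P's transition system — 5 states:
  s0 = rec X. a.b.d.c.0 + a.X → —a→ s0, —a→ s1
  s1 = b.d.c.0 → —b→ s2
  s2 = d.c.0 → —d→ s3
  s3 = c.0 → —c→ s4
  s4 = 0 → ·
Q's transition system — 4 states:
  t0 = rec X. a.b.c.0 + a.X → —a→ t0, —a→ t1
  t1 = b.c.0 → —b→ t2
  t2 = c.0 → —c→ t3
  t3 = 0 → ·
Partition-refinement fixed point:
  B0 = {s0}
  B1 = {s1}
  B2 = {s2}
  B3 = {s3, t2}
  B4 = {s4, t3}
  B5 = {t0}
  B6 = {t1}
s0 ∈ B0, t0 ∈ B5 → different blocks

not bisimilar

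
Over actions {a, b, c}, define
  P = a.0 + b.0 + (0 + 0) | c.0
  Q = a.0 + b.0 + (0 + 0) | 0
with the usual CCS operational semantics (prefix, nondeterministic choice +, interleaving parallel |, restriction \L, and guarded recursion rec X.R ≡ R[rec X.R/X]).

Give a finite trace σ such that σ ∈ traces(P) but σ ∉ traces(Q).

P's transition system — 3 states:
  m0 = a.0 + b.0 + (0 + 0) | c.0 :: ··a··> m1, ··b··> m1, ··c··> m2
  m1 = 0 :: stopped
  m2 = (0 + 0) | 0 :: stopped
Q's transition system — 2 states:
  n0 = a.0 + b.0 + (0 + 0) | 0 :: ··a··> n1, ··b··> n1
  n1 = 0 :: stopped
Trace ⟨c⟩ through P, begin at {m0}:
  [1] c ⇒ {m2}
  P completes σ.
Trace ⟨c⟩ through Q, begin at {n0}:
  [1] c ⇒ ∅ (Q stuck)

c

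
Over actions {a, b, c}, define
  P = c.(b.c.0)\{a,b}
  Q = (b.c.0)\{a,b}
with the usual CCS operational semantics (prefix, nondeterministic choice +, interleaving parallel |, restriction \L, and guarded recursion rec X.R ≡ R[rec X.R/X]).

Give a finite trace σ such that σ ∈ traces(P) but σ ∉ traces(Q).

Reachable graph of P (2 states):
  p0 = c.(b.c.0)\{a,b} → =c=> p1
  p1 = (b.c.0)\{a,b} → stopped
Reachable graph of Q (1 states):
  q0 = (b.c.0)\{a,b} → stopped
Run σ = ⟨c⟩ on P: start {p0}
  after c @ step 1: {p1}
  ✓ P
Run σ = ⟨c⟩ on Q: start {q0}
  after c @ step 1: no successor for Q

c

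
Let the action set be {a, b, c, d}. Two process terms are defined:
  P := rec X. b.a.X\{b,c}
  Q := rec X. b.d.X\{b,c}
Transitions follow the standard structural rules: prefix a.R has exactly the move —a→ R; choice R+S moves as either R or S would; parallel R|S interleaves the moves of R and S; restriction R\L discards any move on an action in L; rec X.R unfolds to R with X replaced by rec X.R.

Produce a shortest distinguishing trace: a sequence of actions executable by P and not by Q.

Reachable graph of P (3 states):
  p0 = rec X. b.a.X\{b,c} has moves ··b··> p1
  p1 = a.(rec X. b.a.X\{b,c})\{b,c} has moves ··a··> p2
  p2 = (rec X. b.a.X\{b,c})\{b,c} has moves deadlocked
Reachable graph of Q (3 states):
  q0 = rec X. b.d.X\{b,c} has moves ··b··> q1
  q1 = d.(rec X. b.d.X\{b,c})\{b,c} has moves ··d··> q2
  q2 = (rec X. b.d.X\{b,c})\{b,c} has moves deadlocked
Trace ⟨ba⟩ through P, begin at {p0}:
  step 1 (b): {p1}
  step 2 (a): {p2}
  ✓ P
Trace ⟨ba⟩ through Q, begin at {q0}:
  step 1 (b): {q1}
  step 2 (a): ∅ (Q stuck)

ba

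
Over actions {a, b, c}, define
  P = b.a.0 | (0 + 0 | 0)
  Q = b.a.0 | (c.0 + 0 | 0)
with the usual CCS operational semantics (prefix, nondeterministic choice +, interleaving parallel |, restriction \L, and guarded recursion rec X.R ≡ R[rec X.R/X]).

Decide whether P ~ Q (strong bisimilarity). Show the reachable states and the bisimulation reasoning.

P's transition system — 3 states:
  u0 = b.a.0 | (0 + 0 | 0) :: ··b··> u1
  u1 = a.0 | (0 + 0 | 0) :: ··a··> u2
  u2 = 0 | (0 + 0 | 0) :: (no moves)
Q's transition system — 6 states:
  v0 = b.a.0 | (c.0 + 0 | 0) :: ··b··> v1, ··c··> v2
  v1 = a.0 | (c.0 + 0 | 0) :: ··a··> v3, ··c··> v4
  v2 = b.a.0 | 0 :: ··b··> v4
  v3 = 0 | (c.0 + 0 | 0) :: ··c··> v5
  v4 = a.0 | 0 :: ··a··> v5
  v5 = 0 | 0 :: (no moves)
Coarsest stable partition (strong bisimilarity classes):
  B0 = {u0, v2}
  B1 = {u1, v4}
  B2 = {u2, v5}
  B3 = {v0}
  B4 = {v1}
  B5 = {v3}
u0 ∈ B0, v0 ∈ B3 → different blocks

P ≁ Q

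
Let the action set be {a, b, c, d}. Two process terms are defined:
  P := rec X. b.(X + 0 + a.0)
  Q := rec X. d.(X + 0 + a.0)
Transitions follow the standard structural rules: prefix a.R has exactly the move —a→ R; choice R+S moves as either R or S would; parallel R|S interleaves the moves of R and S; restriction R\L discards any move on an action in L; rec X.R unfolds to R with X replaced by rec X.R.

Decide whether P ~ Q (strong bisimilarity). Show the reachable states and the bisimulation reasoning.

P's transition system — 3 states:
  p0 = rec X. b.(X + 0 + a.0) ⊢ --b--▸ p1
  p1 = (rec X. b.(X + 0 + a.0)) + 0 + a.0 ⊢ --a--▸ p2, --b--▸ p1
  p2 = 0 ⊢ (no moves)
Q's transition system — 3 states:
  q0 = rec X. d.(X + 0 + a.0) ⊢ --d--▸ q1
  q1 = (rec X. d.(X + 0 + a.0)) + 0 + a.0 ⊢ --a--▸ q2, --d--▸ q1
  q2 = 0 ⊢ (no moves)
Partition-refinement fixed point:
  B0 = {p0}
  B1 = {p1}
  B2 = {p2, q2}
  B3 = {q0}
  B4 = {q1}
p0 ∈ B0, q0 ∈ B3 → different blocks

not bisimilar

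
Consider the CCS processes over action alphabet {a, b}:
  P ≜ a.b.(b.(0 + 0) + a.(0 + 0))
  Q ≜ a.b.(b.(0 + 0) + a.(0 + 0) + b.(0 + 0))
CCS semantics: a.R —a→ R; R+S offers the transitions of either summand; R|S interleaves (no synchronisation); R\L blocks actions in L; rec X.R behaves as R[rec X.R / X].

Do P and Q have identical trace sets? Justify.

YES

Reachable graph of P (4 states):
  u0 = a.b.(b.(0 + 0) + a.(0 + 0)) ⊢ —a→ u1
  u1 = b.(b.(0 + 0) + a.(0 + 0)) ⊢ —b→ u2
  u2 = b.(0 + 0) + a.(0 + 0) ⊢ —a→ u3, —b→ u3
  u3 = 0 + 0 ⊢ stopped
Reachable graph of Q (4 states):
  v0 = a.b.(b.(0 + 0) + a.(0 + 0) + b.(0 + 0)) ⊢ —a→ v1
  v1 = b.(b.(0 + 0) + a.(0 + 0) + b.(0 + 0)) ⊢ —b→ v2
  v2 = b.(0 + 0) + a.(0 + 0) + b.(0 + 0) ⊢ —a→ v3, —b→ v3
  v3 = 0 + 0 ⊢ stopped
Coarsest stable partition (strong bisimilarity classes):
  B0 = {u0, v0}
  B1 = {u1, v1}
  B2 = {u2, v2}
  B3 = {u3, v3}
u0 ∈ B0, v0 ∈ B0 → same block
Bisimilar ⇒ trace-equivalent.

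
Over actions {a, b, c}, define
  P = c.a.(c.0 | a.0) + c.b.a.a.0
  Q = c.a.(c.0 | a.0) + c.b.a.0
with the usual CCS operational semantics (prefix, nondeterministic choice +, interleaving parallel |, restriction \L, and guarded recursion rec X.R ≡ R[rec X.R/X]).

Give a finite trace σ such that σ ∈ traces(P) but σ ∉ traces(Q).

P's transition system — 10 states:
  m0 = c.a.(c.0 | a.0) + c.b.a.a.0 has moves --c--▸ m1, --c--▸ m2
  m1 = a.(c.0 | a.0) has moves --a--▸ m3
  m2 = b.a.a.0 has moves --b--▸ m4
  m3 = c.0 | a.0 has moves --a--▸ m5, --c--▸ m6
  m4 = a.a.0 has moves --a--▸ m7
  m5 = c.0 | 0 has moves --c--▸ m8
  m6 = 0 | a.0 has moves --a--▸ m8
  m7 = a.0 has moves --a--▸ m9
  m8 = 0 | 0 has moves (no moves)
  m9 = 0 has moves (no moves)
Q's transition system — 9 states:
  n0 = c.a.(c.0 | a.0) + c.b.a.0 has moves --c--▸ n1, --c--▸ n2
  n1 = a.(c.0 | a.0) has moves --a--▸ n3
  n2 = b.a.0 has moves --b--▸ n4
  n3 = c.0 | a.0 has moves --a--▸ n5, --c--▸ n6
  n4 = a.0 has moves --a--▸ n7
  n5 = c.0 | 0 has moves --c--▸ n8
  n6 = 0 | a.0 has moves --a--▸ n8
  n7 = 0 has moves (no moves)
  n8 = 0 | 0 has moves (no moves)
Trace ⟨cbaa⟩ through P, begin at {m0}:
  step 1 (c): {m1, m2}
  step 2 (b): {m4}
  step 3 (a): {m7}
  step 4 (a): {m9}
  ✓ P
Trace ⟨cbaa⟩ through Q, begin at {n0}:
  step 1 (c): {n1, n2}
  step 2 (b): {n4}
  step 3 (a): {n7}
  step 4 (a): ∅ (Q stuck)

cbaa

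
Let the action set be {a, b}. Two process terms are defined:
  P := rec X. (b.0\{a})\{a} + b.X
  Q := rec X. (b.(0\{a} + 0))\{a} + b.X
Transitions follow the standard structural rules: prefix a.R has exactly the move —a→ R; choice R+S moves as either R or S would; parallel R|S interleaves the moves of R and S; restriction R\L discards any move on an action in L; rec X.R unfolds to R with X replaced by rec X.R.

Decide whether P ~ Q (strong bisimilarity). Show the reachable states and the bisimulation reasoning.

LTS(P): 2 reachable states
  u0 = rec X. (b.0\{a})\{a} + b.X :: --b--▸ u0, --b--▸ u1
  u1 = 0\{a}\{a} :: deadlocked
LTS(Q): 2 reachable states
  v0 = rec X. (b.(0\{a} + 0))\{a} + b.X :: --b--▸ v0, --b--▸ v1
  v1 = (0\{a} + 0)\{a} :: deadlocked
Bisimilarity quotient blocks:
  B0 = {u0, v0}
  B1 = {u1, v1}
u0 ∈ B0, v0 ∈ B0 → same block

YES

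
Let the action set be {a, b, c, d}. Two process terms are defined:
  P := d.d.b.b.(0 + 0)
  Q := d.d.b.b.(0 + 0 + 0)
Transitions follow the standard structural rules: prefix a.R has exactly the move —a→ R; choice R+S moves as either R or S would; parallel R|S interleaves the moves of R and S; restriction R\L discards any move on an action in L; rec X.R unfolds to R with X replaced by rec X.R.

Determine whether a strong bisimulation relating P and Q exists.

LTS(P): 5 reachable states
  u0 = d.d.b.b.(0 + 0) → ··d··> u1
  u1 = d.b.b.(0 + 0) → ··d··> u2
  u2 = b.b.(0 + 0) → ··b··> u3
  u3 = b.(0 + 0) → ··b··> u4
  u4 = 0 + 0 → deadlocked
LTS(Q): 5 reachable states
  v0 = d.d.b.b.(0 + 0 + 0) → ··d··> v1
  v1 = d.b.b.(0 + 0 + 0) → ··d··> v2
  v2 = b.b.(0 + 0 + 0) → ··b··> v3
  v3 = b.(0 + 0 + 0) → ··b··> v4
  v4 = 0 + 0 + 0 → deadlocked
Bisimilarity quotient blocks:
  B0 = {u0, v0}
  B1 = {u1, v1}
  B2 = {u2, v2}
  B3 = {u3, v3}
  B4 = {u4, v4}
u0 ∈ B0, v0 ∈ B0 → same block

P ~ Q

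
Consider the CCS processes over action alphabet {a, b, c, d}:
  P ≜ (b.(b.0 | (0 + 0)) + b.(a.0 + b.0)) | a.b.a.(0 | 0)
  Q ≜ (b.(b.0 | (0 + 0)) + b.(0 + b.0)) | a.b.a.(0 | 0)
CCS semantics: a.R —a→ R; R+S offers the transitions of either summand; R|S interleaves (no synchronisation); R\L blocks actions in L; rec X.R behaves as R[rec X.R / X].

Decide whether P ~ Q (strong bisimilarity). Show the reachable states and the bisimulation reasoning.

P's transition system — 20 states:
  s0 = (b.(b.0 | (0 + 0)) + b.(a.0 + b.0)) | a.b.a.(0 | 0) | --a--▸ s1, --b--▸ s2, --b--▸ s3
  s1 = (b.(b.0 | (0 + 0)) + b.(a.0 + b.0)) | b.a.(0 | 0) | --b--▸ s4, --b--▸ s5, --b--▸ s6
  s2 = (a.0 + b.0) | a.b.a.(0 | 0) | --a--▸ s4, --a--▸ s7, --b--▸ s7
  s3 = b.0 | (0 + 0) | a.b.a.(0 | 0) | --a--▸ s6, --b--▸ s8
  s4 = (a.0 + b.0) | b.a.(0 | 0) | --a--▸ s9, --b--▸ s10, --b--▸ s9
  s5 = (b.(b.0 | (0 + 0)) + b.(a.0 + b.0)) | a.(0 | 0) | --a--▸ s11, --b--▸ s10, --b--▸ s12
  s6 = b.0 | (0 + 0) | b.a.(0 | 0) | --b--▸ s12, --b--▸ s13
  s7 = 0 | a.b.a.(0 | 0) | --a--▸ s9
  s8 = 0 | (0 + 0) | a.b.a.(0 | 0) | --a--▸ s13
  s9 = 0 | b.a.(0 | 0) | --b--▸ s14
  s10 = (a.0 + b.0) | a.(0 | 0) | --a--▸ s14, --a--▸ s15, --b--▸ s14
  s11 = (b.(b.0 | (0 + 0)) + b.(a.0 + b.0)) | (0 | 0) | --b--▸ s15, --b--▸ s16
  s12 = b.0 | (0 + 0) | a.(0 | 0) | --a--▸ s16, --b--▸ s17
  s13 = 0 | (0 + 0) | b.a.(0 | 0) | --b--▸ s17
  s14 = 0 | a.(0 | 0) | --a--▸ s18
  s15 = (a.0 + b.0) | (0 | 0) | --a--▸ s18, --b--▸ s18
  s16 = b.0 | (0 + 0) | (0 | 0) | --b--▸ s19
  s17 = 0 | (0 + 0) | a.(0 | 0) | --a--▸ s19
  s18 = 0 | (0 | 0) | stopped
  s19 = 0 | (0 + 0) | (0 | 0) | stopped
Q's transition system — 20 states:
  t0 = (b.(b.0 | (0 + 0)) + b.(0 + b.0)) | a.b.a.(0 | 0) | --a--▸ t1, --b--▸ t2, --b--▸ t3
  t1 = (b.(b.0 | (0 + 0)) + b.(0 + b.0)) | b.a.(0 | 0) | --b--▸ t4, --b--▸ t5, --b--▸ t6
  t2 = (0 + b.0) | a.b.a.(0 | 0) | --a--▸ t4, --b--▸ t7
  t3 = b.0 | (0 + 0) | a.b.a.(0 | 0) | --a--▸ t6, --b--▸ t8
  t4 = (0 + b.0) | b.a.(0 | 0) | --b--▸ t10, --b--▸ t9
  t5 = (b.(b.0 | (0 + 0)) + b.(0 + b.0)) | a.(0 | 0) | --a--▸ t11, --b--▸ t12, --b--▸ t9
  t6 = b.0 | (0 + 0) | b.a.(0 | 0) | --b--▸ t12, --b--▸ t13
  t7 = 0 | a.b.a.(0 | 0) | --a--▸ t10
  t8 = 0 | (0 + 0) | a.b.a.(0 | 0) | --a--▸ t13
  t9 = (0 + b.0) | a.(0 | 0) | --a--▸ t14, --b--▸ t15
  t10 = 0 | b.a.(0 | 0) | --b--▸ t15
  t11 = (b.(b.0 | (0 + 0)) + b.(0 + b.0)) | (0 | 0) | --b--▸ t14, --b--▸ t16
  t12 = b.0 | (0 + 0) | a.(0 | 0) | --a--▸ t16, --b--▸ t17
  t13 = 0 | (0 + 0) | b.a.(0 | 0) | --b--▸ t17
  t14 = (0 + b.0) | (0 | 0) | --b--▸ t18
  t15 = 0 | a.(0 | 0) | --a--▸ t18
  t16 = b.0 | (0 + 0) | (0 | 0) | --b--▸ t19
  t17 = 0 | (0 + 0) | a.(0 | 0) | --a--▸ t19
  t18 = 0 | (0 | 0) | stopped
  t19 = 0 | (0 + 0) | (0 | 0) | stopped
Bisimilarity quotient blocks:
  B0 = {s0}
  B1 = {s3, t2, t3}
  B2 = {s6, t4, t6}
  B3 = {s13, s9, t10, t13}
  B4 = {s14, s17, t15, t17}
  B5 = {s18, s19, t18, t19}
  B6 = {s12, t12, t9}
  B7 = {s16, t14, t16}
  B8 = {s7, s8, t7, t8}
  B9 = {s2}
  B10 = {s4}
  B11 = {s10}
  B12 = {s15}
  B13 = {s1}
  B14 = {s5}
  B15 = {s11}
  B16 = {t0}
  B17 = {t1}
  B18 = {t5}
  B19 = {t11}
s0 ∈ B0, t0 ∈ B16 → different blocks

NO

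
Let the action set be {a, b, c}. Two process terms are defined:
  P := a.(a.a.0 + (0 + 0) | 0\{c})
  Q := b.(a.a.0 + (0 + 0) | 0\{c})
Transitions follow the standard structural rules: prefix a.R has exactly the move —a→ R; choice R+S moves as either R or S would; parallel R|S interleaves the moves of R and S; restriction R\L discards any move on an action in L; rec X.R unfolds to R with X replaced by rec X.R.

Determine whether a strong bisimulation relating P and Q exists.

not bisimilar

P's transition system — 4 states:
  u0 = a.(a.a.0 + (0 + 0) | 0\{c}) | --a--▸ u1
  u1 = a.a.0 + (0 + 0) | 0\{c} | --a--▸ u2
  u2 = a.0 | --a--▸ u3
  u3 = 0 | (no moves)
Q's transition system — 4 states:
  v0 = b.(a.a.0 + (0 + 0) | 0\{c}) | --b--▸ v1
  v1 = a.a.0 + (0 + 0) | 0\{c} | --a--▸ v2
  v2 = a.0 | --a--▸ v3
  v3 = 0 | (no moves)
Bisimilarity quotient blocks:
  B0 = {u0}
  B1 = {u1, v1}
  B2 = {u2, v2}
  B3 = {u3, v3}
  B4 = {v0}
u0 ∈ B0, v0 ∈ B4 → different blocks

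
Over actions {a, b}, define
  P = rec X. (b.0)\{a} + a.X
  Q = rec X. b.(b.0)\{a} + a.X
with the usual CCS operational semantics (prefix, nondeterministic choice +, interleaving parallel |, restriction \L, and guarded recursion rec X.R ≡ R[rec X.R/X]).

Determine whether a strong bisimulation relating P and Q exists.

P's transition system — 2 states:
  p0 = rec X. (b.0)\{a} + a.X → ··a··> p0, ··b··> p1
  p1 = 0\{a} → ·
Q's transition system — 3 states:
  q0 = rec X. b.(b.0)\{a} + a.X → ··a··> q0, ··b··> q1
  q1 = (b.0)\{a} → ··b··> q2
  q2 = 0\{a} → ·
Coarsest stable partition (strong bisimilarity classes):
  B0 = {p0}
  B1 = {p1, q2}
  B2 = {q0}
  B3 = {q1}
p0 ∈ B0, q0 ∈ B2 → different blocks

not bisimilar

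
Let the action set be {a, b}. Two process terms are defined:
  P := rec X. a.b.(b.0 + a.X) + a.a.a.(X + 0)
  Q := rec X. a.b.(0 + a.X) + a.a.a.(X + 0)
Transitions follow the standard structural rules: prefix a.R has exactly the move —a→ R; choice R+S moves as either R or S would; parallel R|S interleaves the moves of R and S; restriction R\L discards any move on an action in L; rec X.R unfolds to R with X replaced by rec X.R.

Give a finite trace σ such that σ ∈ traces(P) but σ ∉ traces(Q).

abb

Reachable graph of P (7 states):
  u0 = rec X. a.b.(b.0 + a.X) + a.a.a.(X + 0) :: ··a··> u1, ··a··> u2
  u1 = a.a.((rec X. a.b.(b.0 + a.X) + a.a.a.(X + 0)) + 0) :: ··a··> u3
  u2 = b.(b.0 + a.(rec X. a.b.(b.0 + a.X) + a.a.a.(X + 0))) :: ··b··> u4
  u3 = a.((rec X. a.b.(b.0 + a.X) + a.a.a.(X + 0)) + 0) :: ··a··> u5
  u4 = b.0 + a.(rec X. a.b.(b.0 + a.X) + a.a.a.(X + 0)) :: ··a··> u0, ··b··> u6
  u5 = (rec X. a.b.(b.0 + a.X) + a.a.a.(X + 0)) + 0 :: ··a··> u1, ··a··> u2
  u6 = 0 :: ·
Reachable graph of Q (6 states):
  v0 = rec X. a.b.(0 + a.X) + a.a.a.(X + 0) :: ··a··> v1, ··a··> v2
  v1 = a.a.((rec X. a.b.(0 + a.X) + a.a.a.(X + 0)) + 0) :: ··a··> v3
  v2 = b.(0 + a.(rec X. a.b.(0 + a.X) + a.a.a.(X + 0))) :: ··b··> v4
  v3 = a.((rec X. a.b.(0 + a.X) + a.a.a.(X + 0)) + 0) :: ··a··> v5
  v4 = 0 + a.(rec X. a.b.(0 + a.X) + a.a.a.(X + 0)) :: ··a··> v0
  v5 = (rec X. a.b.(0 + a.X) + a.a.a.(X + 0)) + 0 :: ··a··> v1, ··a··> v2
Run σ = ⟨abb⟩ on P: start {u0}
  [1] a ⇒ {u1, u2}
  [2] b ⇒ {u4}
  [3] b ⇒ {u6}
  P completes σ.
Run σ = ⟨abb⟩ on Q: start {v0}
  [1] a ⇒ {v1, v2}
  [2] b ⇒ {v4}
  [3] b ⇒ ∅  — Q cannot continue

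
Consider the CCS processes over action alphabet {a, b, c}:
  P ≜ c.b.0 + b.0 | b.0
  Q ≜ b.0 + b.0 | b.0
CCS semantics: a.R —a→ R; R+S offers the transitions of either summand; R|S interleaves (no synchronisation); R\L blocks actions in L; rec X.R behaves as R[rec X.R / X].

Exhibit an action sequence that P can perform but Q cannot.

P's transition system — 6 states:
  s0 = c.b.0 + b.0 | b.0 ⊢ ··b··> s1, ··b··> s2, ··c··> s3
  s1 = 0 | b.0 ⊢ ··b··> s4
  s2 = b.0 | 0 ⊢ ··b··> s4
  s3 = b.0 ⊢ ··b··> s5
  s4 = 0 | 0 ⊢ deadlocked
  s5 = 0 ⊢ deadlocked
Q's transition system — 5 states:
  t0 = b.0 + b.0 | b.0 ⊢ ··b··> t1, ··b··> t2, ··b··> t3
  t1 = 0 ⊢ deadlocked
  t2 = 0 | b.0 ⊢ ··b··> t4
  t3 = b.0 | 0 ⊢ ··b··> t4
  t4 = 0 | 0 ⊢ deadlocked
Run σ = ⟨c⟩ on P: start {s0}
  [1] c ⇒ {s3}
  ✓ P
Run σ = ⟨c⟩ on Q: start {t0}
  [1] c ⇒ ∅  — Q cannot continue

c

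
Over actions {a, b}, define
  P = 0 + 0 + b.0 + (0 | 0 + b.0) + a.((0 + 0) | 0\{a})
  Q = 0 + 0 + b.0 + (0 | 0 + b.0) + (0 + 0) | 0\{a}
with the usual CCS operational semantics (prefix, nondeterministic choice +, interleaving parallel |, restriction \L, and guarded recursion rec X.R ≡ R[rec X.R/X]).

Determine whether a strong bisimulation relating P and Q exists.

P's transition system — 3 states:
  s0 = 0 + 0 + b.0 + (0 | 0 + b.0) + a.((0 + 0) | 0\{a}) → —a→ s1, —b→ s2
  s1 = (0 + 0) | 0\{a} → (no moves)
  s2 = 0 → (no moves)
Q's transition system — 2 states:
  t0 = 0 + 0 + b.0 + (0 | 0 + b.0) + (0 + 0) | 0\{a} → —b→ t1
  t1 = 0 → (no moves)
Partition-refinement fixed point:
  B0 = {s0}
  B1 = {s1, s2, t1}
  B2 = {t0}
s0 ∈ B0, t0 ∈ B2 → different blocks

P ≁ Q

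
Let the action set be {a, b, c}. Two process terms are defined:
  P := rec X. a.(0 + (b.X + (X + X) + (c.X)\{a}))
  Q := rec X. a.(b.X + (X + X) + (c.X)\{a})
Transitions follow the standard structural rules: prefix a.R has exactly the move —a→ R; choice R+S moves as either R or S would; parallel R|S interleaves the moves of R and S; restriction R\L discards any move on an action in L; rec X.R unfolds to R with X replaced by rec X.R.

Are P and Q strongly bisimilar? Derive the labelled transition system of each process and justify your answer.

YES

P's transition system — 3 states:
  s0 = rec X. a.(0 + (b.X + (X + X) + (c.X)\{a})) | ··a··> s1
  s1 = 0 + (b.(rec X. a.(0 + (b.X + (X + X) + (c.X)\{a}))) + ((rec X. a.(0 + (b.X + (X + X) + (c.X)\{a}))) + (rec X. a.(0 + (b.X + (X + X) + (c.X)\{a})))) + (c.(rec X. a.(0 + (b.X + (X + X) + (c.X)\{a}))))\{a}) | ··a··> s1, ··b··> s0, ··c··> s2
  s2 = (rec X. a.(0 + (b.X + (X + X) + (c.X)\{a})))\{a} | stopped
Q's transition system — 3 states:
  t0 = rec X. a.(b.X + (X + X) + (c.X)\{a}) | ··a··> t1
  t1 = b.(rec X. a.(b.X + (X + X) + (c.X)\{a})) + ((rec X. a.(b.X + (X + X) + (c.X)\{a})) + (rec X. a.(b.X + (X + X) + (c.X)\{a}))) + (c.(rec X. a.(b.X + (X + X) + (c.X)\{a})))\{a} | ··a··> t1, ··b··> t0, ··c··> t2
  t2 = (rec X. a.(b.X + (X + X) + (c.X)\{a}))\{a} | stopped
Coarsest stable partition (strong bisimilarity classes):
  B0 = {s0, t0}
  B1 = {s1, t1}
  B2 = {s2, t2}
s0 ∈ B0, t0 ∈ B0 → same block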